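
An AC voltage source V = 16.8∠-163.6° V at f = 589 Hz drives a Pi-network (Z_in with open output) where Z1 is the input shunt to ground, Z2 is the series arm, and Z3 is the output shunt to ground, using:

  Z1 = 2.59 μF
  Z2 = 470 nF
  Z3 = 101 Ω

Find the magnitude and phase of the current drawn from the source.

Step 1 — Angular frequency: ω = 2π·f = 2π·589 = 3701 rad/s.
Step 2 — Component impedances:
  Z1: Z = 1/(jωC) = -j/(ω·C) = 0 - j104.3 Ω
  Z2: Z = 1/(jωC) = -j/(ω·C) = 0 - j574.9 Ω
  Z3: Z = R = 101 Ω
Step 3 — With open output, the series arm Z2 and the output shunt Z3 appear in series to ground: Z2 + Z3 = 101 - j574.9 Ω.
Step 4 — Parallel with input shunt Z1: Z_in = Z1 || (Z2 + Z3) = 2.331 - j88.65 Ω = 88.68∠-88.5° Ω.
Step 5 — Source phasor: V = 16.8∠-163.6° V = -16.12 - j4.743 V.
Step 6 — Ohm's law: I = V / Z_total = (-16.12 - j4.743) / (2.331 - j88.65) = 0.04869 - j0.1831 A.
Step 7 — Convert to polar: |I| = 0.1894 A, ∠I = -75.1°.

I = 0.1894∠-75.1° A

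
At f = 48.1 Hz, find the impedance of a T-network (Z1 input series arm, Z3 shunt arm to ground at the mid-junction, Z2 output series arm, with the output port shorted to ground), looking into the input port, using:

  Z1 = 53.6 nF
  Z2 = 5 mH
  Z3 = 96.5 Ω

Step 1 — Angular frequency: ω = 2π·f = 2π·48.1 = 302.2 rad/s.
Step 2 — Component impedances:
  Z1: Z = 1/(jωC) = -j/(ω·C) = 0 - j6.173e+04 Ω
  Z2: Z = jωL = j·302.2·0.005 = 0 + j1.511 Ω
  Z3: Z = R = 96.5 Ω
Step 3 — With the output port shorted to ground, the output series arm Z2 runs from the junction to ground; the shunt arm Z3 also runs from the junction to ground. They appear in parallel: Z3 || Z2 = 0.02366 + j1.511 Ω.
Step 4 — Series with input arm Z1: Z_in = Z1 + (Z3 || Z2) = 0.02366 - j6.173e+04 Ω = 6.173e+04∠-90.0° Ω.

Z = 0.02366 - j6.173e+04 Ω = 6.173e+04∠-90.0° Ω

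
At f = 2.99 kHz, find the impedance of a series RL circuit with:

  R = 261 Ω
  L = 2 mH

Step 1 — Angular frequency: ω = 2π·f = 2π·2990 = 1.879e+04 rad/s.
Step 2 — Component impedances:
  R: Z = R = 261 Ω
  L: Z = jωL = j·1.879e+04·0.002 = 0 + j37.57 Ω
Step 3 — Series combination: Z_total = R + L = 261 + j37.57 Ω = 263.7∠8.2° Ω.

Z = 261 + j37.57 Ω = 263.7∠8.2° Ω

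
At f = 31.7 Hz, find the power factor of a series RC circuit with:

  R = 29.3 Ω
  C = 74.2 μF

Step 1 — Angular frequency: ω = 2π·f = 2π·31.7 = 199.2 rad/s.
Step 2 — Component impedances:
  R: Z = R = 29.3 Ω
  C: Z = 1/(jωC) = -j/(ω·C) = 0 - j67.66 Ω
Step 3 — Series combination: Z_total = R + C = 29.3 - j67.66 Ω = 73.74∠-66.6° Ω.
Step 4 — Power factor: PF = cos(φ) = Re(Z)/|Z| = 29.3/73.735 = 0.3974.
Step 5 — Type: Im(Z) = -67.66 ⇒ leading (phase φ = -66.6°).

PF = 0.3974 (leading, φ = -66.6°)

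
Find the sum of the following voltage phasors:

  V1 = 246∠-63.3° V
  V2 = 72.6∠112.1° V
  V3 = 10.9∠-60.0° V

Step 1 — Convert each phasor to rectangular form:
  V1 = 246·(cos(-63.3°) + j·sin(-63.3°)) = 110.5 - j219.8 V
  V2 = 72.6·(cos(112.1°) + j·sin(112.1°)) = -27.31 + j67.27 V
  V3 = 10.9·(cos(-60.0°) + j·sin(-60.0°)) = 5.45 - j9.44 V
Step 2 — Sum components: V_total = 88.67 - j161.9 V.
Step 3 — Convert to polar: |V_total| = 184.6 V, ∠V_total = -61.3°.

V_total = 184.6∠-61.3° V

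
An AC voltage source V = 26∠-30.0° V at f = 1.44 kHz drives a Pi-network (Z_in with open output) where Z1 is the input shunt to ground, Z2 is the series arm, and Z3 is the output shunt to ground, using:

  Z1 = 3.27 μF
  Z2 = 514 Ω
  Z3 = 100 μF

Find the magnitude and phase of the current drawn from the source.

Step 1 — Angular frequency: ω = 2π·f = 2π·1440 = 9048 rad/s.
Step 2 — Component impedances:
  Z1: Z = 1/(jωC) = -j/(ω·C) = 0 - j33.8 Ω
  Z2: Z = R = 514 Ω
  Z3: Z = 1/(jωC) = -j/(ω·C) = 0 - j1.105 Ω
Step 3 — With open output, the series arm Z2 and the output shunt Z3 appear in series to ground: Z2 + Z3 = 514 - j1.105 Ω.
Step 4 — Parallel with input shunt Z1: Z_in = Z1 || (Z2 + Z3) = 2.212 - j33.65 Ω = 33.72∠-86.2° Ω.
Step 5 — Source phasor: V = 26∠-30.0° V = 22.52 - j13 V.
Step 6 — Ohm's law: I = V / Z_total = (22.52 - j13) / (2.212 - j33.65) = 0.4285 + j0.641 A.
Step 7 — Convert to polar: |I| = 0.771 A, ∠I = 56.2°.

I = 0.771∠56.2° A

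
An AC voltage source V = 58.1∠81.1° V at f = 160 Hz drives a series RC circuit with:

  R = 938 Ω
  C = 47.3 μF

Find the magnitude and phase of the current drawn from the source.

Step 1 — Angular frequency: ω = 2π·f = 2π·160 = 1005 rad/s.
Step 2 — Component impedances:
  R: Z = R = 938 Ω
  C: Z = 1/(jωC) = -j/(ω·C) = 0 - j21.03 Ω
Step 3 — Series combination: Z_total = R + C = 938 - j21.03 Ω = 938.2∠-1.3° Ω.
Step 4 — Source phasor: V = 58.1∠81.1° V = 8.989 + j57.4 V.
Step 5 — Ohm's law: I = V / Z_total = (8.989 + j57.4) / (938 - j21.03) = 0.008207 + j0.06138 A.
Step 6 — Convert to polar: |I| = 0.06192 A, ∠I = 82.4°.

I = 0.06192∠82.4° A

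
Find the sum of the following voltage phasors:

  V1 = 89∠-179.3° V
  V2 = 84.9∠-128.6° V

Step 1 — Convert each phasor to rectangular form:
  V1 = 89·(cos(-179.3°) + j·sin(-179.3°)) = -88.99 - j1.087 V
  V2 = 84.9·(cos(-128.6°) + j·sin(-128.6°)) = -52.97 - j66.35 V
Step 2 — Sum components: V_total = -142 - j67.44 V.
Step 3 — Convert to polar: |V_total| = 157.2 V, ∠V_total = -154.6°.

V_total = 157.2∠-154.6° V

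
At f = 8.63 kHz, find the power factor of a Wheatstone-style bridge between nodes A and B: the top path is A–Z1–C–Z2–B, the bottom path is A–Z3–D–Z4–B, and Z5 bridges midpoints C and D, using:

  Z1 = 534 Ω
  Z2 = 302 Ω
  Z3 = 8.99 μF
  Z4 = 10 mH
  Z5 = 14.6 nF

Step 1 — Angular frequency: ω = 2π·f = 2π·8630 = 5.422e+04 rad/s.
Step 2 — Component impedances:
  Z1: Z = R = 534 Ω
  Z2: Z = R = 302 Ω
  Z3: Z = 1/(jωC) = -j/(ω·C) = 0 - j2.051 Ω
  Z4: Z = jωL = j·5.422e+04·0.01 = 0 + j542.2 Ω
  Z5: Z = 1/(jωC) = -j/(ω·C) = 0 - j1263 Ω
Step 3 — Bridge requires nodal analysis (the Z5 bridge couples midpoints C and D, so the two paths cannot be reduced to a simple series/parallel combination). Setting node B to ground and injecting 1 A at node A, the 3-node admittance system at A, C, D solves to V_A = Z_AB = 319.4 + j393.2 Ω = 506.5∠50.9° Ω.
Step 4 — Power factor: PF = cos(φ) = Re(Z)/|Z| = 319.39/506.54 = 0.6305.
Step 5 — Type: Im(Z) = 393.2 ⇒ lagging (phase φ = 50.9°).

PF = 0.6305 (lagging, φ = 50.9°)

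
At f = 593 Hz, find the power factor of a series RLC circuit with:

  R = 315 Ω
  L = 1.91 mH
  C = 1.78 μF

Step 1 — Angular frequency: ω = 2π·f = 2π·593 = 3726 rad/s.
Step 2 — Component impedances:
  R: Z = R = 315 Ω
  L: Z = jωL = j·3726·0.00191 = 0 + j7.117 Ω
  C: Z = 1/(jωC) = -j/(ω·C) = 0 - j150.8 Ω
Step 3 — Series combination: Z_total = R + L + C = 315 - j143.7 Ω = 346.2∠-24.5° Ω.
Step 4 — Power factor: PF = cos(φ) = Re(Z)/|Z| = 315/346.214 = 0.9098.
Step 5 — Type: Im(Z) = -143.7 ⇒ leading (phase φ = -24.5°).

PF = 0.9098 (leading, φ = -24.5°)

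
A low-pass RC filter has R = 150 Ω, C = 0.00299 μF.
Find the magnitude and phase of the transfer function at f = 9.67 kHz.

Step 1 — Angular frequency: ω = 2π·9670 = 6.076e+04 rad/s.
Step 2 — Transfer function: H(jω) = 1/(1 + jωRC).
Step 3 — Denominator: 1 + jωRC = 1 + j·6.076e+04·150·2.99e-09 = 1 + j0.02725.
Step 4 — H = 0.9993 - j0.02723.
Step 5 — Magnitude: |H| = 0.9996 (-0.0 dB); phase: φ = -1.6°.

|H| = 0.9996 (-0.0 dB), φ = -1.6°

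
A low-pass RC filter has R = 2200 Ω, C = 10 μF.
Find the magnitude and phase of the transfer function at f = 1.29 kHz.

Step 1 — Angular frequency: ω = 2π·1290 = 8105 rad/s.
Step 2 — Transfer function: H(jω) = 1/(1 + jωRC).
Step 3 — Denominator: 1 + jωRC = 1 + j·8105·2200·1e-05 = 1 + j178.3.
Step 4 — H = 3.145e-05 - j0.005608.
Step 5 — Magnitude: |H| = 0.005608 (-45.0 dB); phase: φ = -89.7°.

|H| = 0.005608 (-45.0 dB), φ = -89.7°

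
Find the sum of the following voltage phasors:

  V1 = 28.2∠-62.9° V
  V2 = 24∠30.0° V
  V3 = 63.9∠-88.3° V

Step 1 — Convert each phasor to rectangular form:
  V1 = 28.2·(cos(-62.9°) + j·sin(-62.9°)) = 12.85 - j25.1 V
  V2 = 24·(cos(30.0°) + j·sin(30.0°)) = 20.78 + j12 V
  V3 = 63.9·(cos(-88.3°) + j·sin(-88.3°)) = 1.896 - j63.87 V
Step 2 — Sum components: V_total = 35.53 - j76.98 V.
Step 3 — Convert to polar: |V_total| = 84.78 V, ∠V_total = -65.2°.

V_total = 84.78∠-65.2° V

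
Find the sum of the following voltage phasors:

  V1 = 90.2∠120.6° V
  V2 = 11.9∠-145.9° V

Step 1 — Convert each phasor to rectangular form:
  V1 = 90.2·(cos(120.6°) + j·sin(120.6°)) = -45.92 + j77.64 V
  V2 = 11.9·(cos(-145.9°) + j·sin(-145.9°)) = -9.854 - j6.672 V
Step 2 — Sum components: V_total = -55.77 + j70.97 V.
Step 3 — Convert to polar: |V_total| = 90.26 V, ∠V_total = 128.2°.

V_total = 90.26∠128.2° V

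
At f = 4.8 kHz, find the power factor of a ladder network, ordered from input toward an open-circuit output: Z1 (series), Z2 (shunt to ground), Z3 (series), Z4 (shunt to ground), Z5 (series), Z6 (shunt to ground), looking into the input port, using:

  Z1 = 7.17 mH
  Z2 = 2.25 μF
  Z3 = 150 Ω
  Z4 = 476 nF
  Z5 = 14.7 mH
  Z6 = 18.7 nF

Step 1 — Angular frequency: ω = 2π·f = 2π·4800 = 3.016e+04 rad/s.
Step 2 — Component impedances:
  Z1: Z = jωL = j·3.016e+04·0.00717 = 0 + j216.2 Ω
  Z2: Z = 1/(jωC) = -j/(ω·C) = 0 - j14.74 Ω
  Z3: Z = R = 150 Ω
  Z4: Z = 1/(jωC) = -j/(ω·C) = 0 - j69.66 Ω
  Z5: Z = jωL = j·3.016e+04·0.0147 = 0 + j443.3 Ω
  Z6: Z = 1/(jωC) = -j/(ω·C) = 0 - j1773 Ω
Step 3 — Ladder network (open output): work backward from the far end, alternating series and parallel combinations. Z_in = 1.121 + j202.1 Ω = 202.1∠89.7° Ω.
Step 4 — Power factor: PF = cos(φ) = Re(Z)/|Z| = 1.1214/202.11 = 0.005548.
Step 5 — Type: Im(Z) = 202.1 ⇒ lagging (phase φ = 89.7°).

PF = 0.005548 (lagging, φ = 89.7°)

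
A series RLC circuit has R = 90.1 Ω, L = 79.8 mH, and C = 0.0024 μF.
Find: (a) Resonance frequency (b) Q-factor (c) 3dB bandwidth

Step 1 — Resonance: ω₀ = 1/√(LC) = 1/√(0.0798·2.4e-09) = 7.226e+04 rad/s.
Step 2 — f₀ = ω₀/(2π) = 1.15e+04 Hz.
Step 3 — Series Q: Q = ω₀L/R = 7.226e+04·0.0798/90.1 = 64.
Step 4 — Bandwidth: Δω = ω₀/Q = 1129 rad/s; BW = Δω/(2π) = 179.7 Hz.

(a) f₀ = 1.15e+04 Hz  (b) Q = 64  (c) BW = 179.7 Hz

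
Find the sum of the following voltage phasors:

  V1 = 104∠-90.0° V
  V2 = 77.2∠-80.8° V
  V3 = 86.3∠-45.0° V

Step 1 — Convert each phasor to rectangular form:
  V1 = 104·(cos(-90.0°) + j·sin(-90.0°)) = 0 - j104 V
  V2 = 77.2·(cos(-80.8°) + j·sin(-80.8°)) = 12.34 - j76.21 V
  V3 = 86.3·(cos(-45.0°) + j·sin(-45.0°)) = 61.02 - j61.02 V
Step 2 — Sum components: V_total = 73.37 - j241.2 V.
Step 3 — Convert to polar: |V_total| = 252.1 V, ∠V_total = -73.1°.

V_total = 252.1∠-73.1° V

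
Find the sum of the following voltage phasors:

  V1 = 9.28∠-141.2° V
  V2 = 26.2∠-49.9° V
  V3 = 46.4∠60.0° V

Step 1 — Convert each phasor to rectangular form:
  V1 = 9.28·(cos(-141.2°) + j·sin(-141.2°)) = -7.232 - j5.815 V
  V2 = 26.2·(cos(-49.9°) + j·sin(-49.9°)) = 16.88 - j20.04 V
  V3 = 46.4·(cos(60.0°) + j·sin(60.0°)) = 23.2 + j40.18 V
Step 2 — Sum components: V_total = 32.84 + j14.33 V.
Step 3 — Convert to polar: |V_total| = 35.83 V, ∠V_total = 23.6°.

V_total = 35.83∠23.6° V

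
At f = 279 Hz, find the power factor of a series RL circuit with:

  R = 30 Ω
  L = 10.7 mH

Step 1 — Angular frequency: ω = 2π·f = 2π·279 = 1753 rad/s.
Step 2 — Component impedances:
  R: Z = R = 30 Ω
  L: Z = jωL = j·1753·0.0107 = 0 + j18.76 Ω
Step 3 — Series combination: Z_total = R + L = 30 + j18.76 Ω = 35.38∠32.0° Ω.
Step 4 — Power factor: PF = cos(φ) = Re(Z)/|Z| = 30/35.38 = 0.8479.
Step 5 — Type: Im(Z) = 18.76 ⇒ lagging (phase φ = 32.0°).

PF = 0.8479 (lagging, φ = 32.0°)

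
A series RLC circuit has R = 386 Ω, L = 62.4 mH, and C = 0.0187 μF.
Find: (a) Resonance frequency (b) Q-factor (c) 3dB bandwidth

Step 1 — Resonance: ω₀ = 1/√(LC) = 1/√(0.0624·1.87e-08) = 2.927e+04 rad/s.
Step 2 — f₀ = ω₀/(2π) = 4659 Hz.
Step 3 — Series Q: Q = ω₀L/R = 2.927e+04·0.0624/386 = 4.732.
Step 4 — Bandwidth: Δω = ω₀/Q = 6186 rad/s; BW = Δω/(2π) = 984.5 Hz.

(a) f₀ = 4659 Hz  (b) Q = 4.732  (c) BW = 984.5 Hz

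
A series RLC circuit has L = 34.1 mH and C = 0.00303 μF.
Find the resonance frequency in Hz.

Step 1 — Resonance condition Im(Z)=0 gives ω₀ = 1/√(LC).
Step 2 — ω₀ = 1/√(0.0341·3.03e-09) = 9.838e+04 rad/s.
Step 3 — f₀ = ω₀/(2π) = 1.566e+04 Hz.

f₀ = 1.566e+04 Hz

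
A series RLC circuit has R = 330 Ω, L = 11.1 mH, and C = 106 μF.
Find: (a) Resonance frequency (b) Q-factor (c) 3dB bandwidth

Step 1 — Resonance: ω₀ = 1/√(LC) = 1/√(0.0111·0.000106) = 921.9 rad/s.
Step 2 — f₀ = ω₀/(2π) = 146.7 Hz.
Step 3 — Series Q: Q = ω₀L/R = 921.9·0.0111/330 = 0.03101.
Step 4 — Bandwidth: Δω = ω₀/Q = 2.973e+04 rad/s; BW = Δω/(2π) = 4732 Hz.

(a) f₀ = 146.7 Hz  (b) Q = 0.03101  (c) BW = 4732 Hz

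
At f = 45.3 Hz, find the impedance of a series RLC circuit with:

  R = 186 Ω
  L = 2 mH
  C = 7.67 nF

Step 1 — Angular frequency: ω = 2π·f = 2π·45.3 = 284.6 rad/s.
Step 2 — Component impedances:
  R: Z = R = 186 Ω
  L: Z = jωL = j·284.6·0.002 = 0 + j0.5693 Ω
  C: Z = 1/(jωC) = -j/(ω·C) = 0 - j4.581e+05 Ω
Step 3 — Series combination: Z_total = R + L + C = 186 - j4.581e+05 Ω = 4.581e+05∠-90.0° Ω.

Z = 186 - j4.581e+05 Ω = 4.581e+05∠-90.0° Ω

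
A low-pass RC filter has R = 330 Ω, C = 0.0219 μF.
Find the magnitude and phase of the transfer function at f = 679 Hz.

Step 1 — Angular frequency: ω = 2π·679 = 4266 rad/s.
Step 2 — Transfer function: H(jω) = 1/(1 + jωRC).
Step 3 — Denominator: 1 + jωRC = 1 + j·4266·330·2.19e-08 = 1 + j0.03083.
Step 4 — H = 0.9991 - j0.0308.
Step 5 — Magnitude: |H| = 0.9995 (-0.0 dB); phase: φ = -1.8°.

|H| = 0.9995 (-0.0 dB), φ = -1.8°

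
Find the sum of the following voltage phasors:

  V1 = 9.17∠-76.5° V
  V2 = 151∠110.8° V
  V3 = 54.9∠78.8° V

Step 1 — Convert each phasor to rectangular form:
  V1 = 9.17·(cos(-76.5°) + j·sin(-76.5°)) = 2.141 - j8.917 V
  V2 = 151·(cos(110.8°) + j·sin(110.8°)) = -53.62 + j141.2 V
  V3 = 54.9·(cos(78.8°) + j·sin(78.8°)) = 10.66 + j53.85 V
Step 2 — Sum components: V_total = -40.82 + j186.1 V.
Step 3 — Convert to polar: |V_total| = 190.5 V, ∠V_total = 102.4°.

V_total = 190.5∠102.4° V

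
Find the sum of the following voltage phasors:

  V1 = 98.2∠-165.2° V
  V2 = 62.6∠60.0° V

Step 1 — Convert each phasor to rectangular form:
  V1 = 98.2·(cos(-165.2°) + j·sin(-165.2°)) = -94.94 - j25.08 V
  V2 = 62.6·(cos(60.0°) + j·sin(60.0°)) = 31.3 + j54.21 V
Step 2 — Sum components: V_total = -63.64 + j29.13 V.
Step 3 — Convert to polar: |V_total| = 69.99 V, ∠V_total = 155.4°.

V_total = 69.99∠155.4° V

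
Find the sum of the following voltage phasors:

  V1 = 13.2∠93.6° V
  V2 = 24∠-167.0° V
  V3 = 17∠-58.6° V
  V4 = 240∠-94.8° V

Step 1 — Convert each phasor to rectangular form:
  V1 = 13.2·(cos(93.6°) + j·sin(93.6°)) = -0.8288 + j13.17 V
  V2 = 24·(cos(-167.0°) + j·sin(-167.0°)) = -23.38 - j5.399 V
  V3 = 17·(cos(-58.6°) + j·sin(-58.6°)) = 8.857 - j14.51 V
  V4 = 240·(cos(-94.8°) + j·sin(-94.8°)) = -20.08 - j239.2 V
Step 2 — Sum components: V_total = -35.44 - j245.9 V.
Step 3 — Convert to polar: |V_total| = 248.4 V, ∠V_total = -98.2°.

V_total = 248.4∠-98.2° V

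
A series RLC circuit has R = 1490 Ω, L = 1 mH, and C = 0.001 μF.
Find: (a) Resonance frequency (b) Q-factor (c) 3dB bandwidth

Step 1 — Resonance: ω₀ = 1/√(LC) = 1/√(0.001·1e-09) = 1e+06 rad/s.
Step 2 — f₀ = ω₀/(2π) = 1.592e+05 Hz.
Step 3 — Series Q: Q = ω₀L/R = 1e+06·0.001/1490 = 0.6711.
Step 4 — Bandwidth: Δω = ω₀/Q = 1.49e+06 rad/s; BW = Δω/(2π) = 2.371e+05 Hz.

(a) f₀ = 1.592e+05 Hz  (b) Q = 0.6711  (c) BW = 2.371e+05 Hz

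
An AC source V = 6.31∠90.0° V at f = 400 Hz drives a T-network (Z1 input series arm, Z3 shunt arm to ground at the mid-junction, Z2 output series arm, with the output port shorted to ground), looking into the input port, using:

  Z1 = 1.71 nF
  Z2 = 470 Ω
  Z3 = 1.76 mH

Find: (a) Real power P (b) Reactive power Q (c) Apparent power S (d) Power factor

Step 1 — Angular frequency: ω = 2π·f = 2π·400 = 2513 rad/s.
Step 2 — Component impedances:
  Z1: Z = 1/(jωC) = -j/(ω·C) = 0 - j2.327e+05 Ω
  Z2: Z = R = 470 Ω
  Z3: Z = jωL = j·2513·0.00176 = 0 + j4.423 Ω
Step 3 — With the output port shorted to ground, the output series arm Z2 runs from the junction to ground; the shunt arm Z3 also runs from the junction to ground. They appear in parallel: Z3 || Z2 = 0.04163 + j4.423 Ω.
Step 4 — Series with input arm Z1: Z_in = Z1 + (Z3 || Z2) = 0.04163 - j2.327e+05 Ω = 2.327e+05∠-90.0° Ω.
Step 5 — Source phasor: V = 6.31∠90.0° V = 0 + j6.31 V.
Step 6 — Current: I = V / Z = -2.712e-05 + j4.852e-12 A = 2.712e-05∠180.0° A.
Step 7 — Complex power: S = V·I* = 3.061e-11 - j0.0001711 VA.
Step 8 — Real power: P = Re(S) = 3.061e-11 W.
Step 9 — Reactive power: Q = Im(S) = -0.0001711 VAR.
Step 10 — Apparent power: |S| = 0.0001711 VA.
Step 11 — Power factor: PF = P/|S| = 1.789e-07 (leading).

(a) P = 3.061e-11 W  (b) Q = -0.0001711 VAR  (c) S = 0.0001711 VA  (d) PF = 1.789e-07 (leading)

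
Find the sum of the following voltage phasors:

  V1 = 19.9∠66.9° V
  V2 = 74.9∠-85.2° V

Step 1 — Convert each phasor to rectangular form:
  V1 = 19.9·(cos(66.9°) + j·sin(66.9°)) = 7.808 + j18.3 V
  V2 = 74.9·(cos(-85.2°) + j·sin(-85.2°)) = 6.267 - j74.64 V
Step 2 — Sum components: V_total = 14.07 - j56.33 V.
Step 3 — Convert to polar: |V_total| = 58.06 V, ∠V_total = -76.0°.

V_total = 58.06∠-76.0° V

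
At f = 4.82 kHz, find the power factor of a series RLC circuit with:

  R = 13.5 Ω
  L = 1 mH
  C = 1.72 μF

Step 1 — Angular frequency: ω = 2π·f = 2π·4820 = 3.028e+04 rad/s.
Step 2 — Component impedances:
  R: Z = R = 13.5 Ω
  L: Z = jωL = j·3.028e+04·0.001 = 0 + j30.28 Ω
  C: Z = 1/(jωC) = -j/(ω·C) = 0 - j19.2 Ω
Step 3 — Series combination: Z_total = R + L + C = 13.5 + j11.09 Ω = 17.47∠39.4° Ω.
Step 4 — Power factor: PF = cos(φ) = Re(Z)/|Z| = 13.5/17.47 = 0.7728.
Step 5 — Type: Im(Z) = 11.09 ⇒ lagging (phase φ = 39.4°).

PF = 0.7728 (lagging, φ = 39.4°)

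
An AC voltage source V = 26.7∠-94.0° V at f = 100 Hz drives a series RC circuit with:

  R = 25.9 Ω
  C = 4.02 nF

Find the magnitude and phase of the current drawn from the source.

Step 1 — Angular frequency: ω = 2π·f = 2π·100 = 628.3 rad/s.
Step 2 — Component impedances:
  R: Z = R = 25.9 Ω
  C: Z = 1/(jωC) = -j/(ω·C) = 0 - j3.959e+05 Ω
Step 3 — Series combination: Z_total = R + C = 25.9 - j3.959e+05 Ω = 3.959e+05∠-90.0° Ω.
Step 4 — Source phasor: V = 26.7∠-94.0° V = -1.862 - j26.63 V.
Step 5 — Ohm's law: I = V / Z_total = (-1.862 - j26.63) / (25.9 - j3.959e+05) = 6.728e-05 - j4.709e-06 A.
Step 6 — Convert to polar: |I| = 6.744e-05 A, ∠I = -4.0°.

I = 6.744e-05∠-4.0° A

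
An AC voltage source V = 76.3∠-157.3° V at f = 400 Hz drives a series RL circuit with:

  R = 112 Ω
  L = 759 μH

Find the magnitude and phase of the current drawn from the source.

Step 1 — Angular frequency: ω = 2π·f = 2π·400 = 2513 rad/s.
Step 2 — Component impedances:
  R: Z = R = 112 Ω
  L: Z = jωL = j·2513·0.000759 = 0 + j1.908 Ω
Step 3 — Series combination: Z_total = R + L = 112 + j1.908 Ω = 112∠1.0° Ω.
Step 4 — Source phasor: V = 76.3∠-157.3° V = -70.39 - j29.44 V.
Step 5 — Ohm's law: I = V / Z_total = (-70.39 - j29.44) / (112 + j1.908) = -0.6328 - j0.2521 A.
Step 6 — Convert to polar: |I| = 0.6812 A, ∠I = -158.3°.

I = 0.6812∠-158.3° A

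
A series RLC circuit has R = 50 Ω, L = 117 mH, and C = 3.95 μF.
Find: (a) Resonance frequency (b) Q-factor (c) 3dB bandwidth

Step 1 — Resonance: ω₀ = 1/√(LC) = 1/√(0.117·3.95e-06) = 1471 rad/s.
Step 2 — f₀ = ω₀/(2π) = 234.1 Hz.
Step 3 — Series Q: Q = ω₀L/R = 1471·0.117/50 = 3.442.
Step 4 — Bandwidth: Δω = ω₀/Q = 427.4 rad/s; BW = Δω/(2π) = 68.01 Hz.

(a) f₀ = 234.1 Hz  (b) Q = 3.442  (c) BW = 68.01 Hz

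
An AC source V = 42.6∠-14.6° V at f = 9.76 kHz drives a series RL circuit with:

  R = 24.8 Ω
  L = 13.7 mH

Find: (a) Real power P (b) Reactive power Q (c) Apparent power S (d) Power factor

Step 1 — Angular frequency: ω = 2π·f = 2π·9760 = 6.132e+04 rad/s.
Step 2 — Component impedances:
  R: Z = R = 24.8 Ω
  L: Z = jωL = j·6.132e+04·0.0137 = 0 + j840.1 Ω
Step 3 — Series combination: Z_total = R + L = 24.8 + j840.1 Ω = 840.5∠88.3° Ω.
Step 4 — Source phasor: V = 42.6∠-14.6° V = 41.22 - j10.74 V.
Step 5 — Current: I = V / Z = -0.01132 - j0.0494 A = 0.05068∠-102.9° A.
Step 6 — Complex power: S = V·I* = 0.06371 + j2.158 VA.
Step 7 — Real power: P = Re(S) = 0.06371 W.
Step 8 — Reactive power: Q = Im(S) = 2.158 VAR.
Step 9 — Apparent power: |S| = 2.159 VA.
Step 10 — Power factor: PF = P/|S| = 0.02951 (lagging).

(a) P = 0.06371 W  (b) Q = 2.158 VAR  (c) S = 2.159 VA  (d) PF = 0.02951 (lagging)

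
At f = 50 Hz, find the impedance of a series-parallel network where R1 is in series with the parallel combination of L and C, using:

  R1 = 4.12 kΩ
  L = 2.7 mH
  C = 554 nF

Step 1 — Angular frequency: ω = 2π·f = 2π·50 = 314.2 rad/s.
Step 2 — Component impedances:
  R1: Z = R = 4120 Ω
  L: Z = jωL = j·314.2·0.0027 = 0 + j0.8482 Ω
  C: Z = 1/(jωC) = -j/(ω·C) = 0 - j5746 Ω
Step 3 — Parallel branch: L || C = 1/(1/L + 1/C) = 0 + j0.8484 Ω.
Step 4 — Series with R1: Z_total = R1 + (L || C) = 4120 + j0.8484 Ω = 4120∠0.0° Ω.

Z = 4120 + j0.8484 Ω = 4120∠0.0° Ω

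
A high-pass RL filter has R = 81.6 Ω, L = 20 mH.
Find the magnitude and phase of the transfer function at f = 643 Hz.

Step 1 — Angular frequency: ω = 2π·643 = 4040 rad/s.
Step 2 — Transfer function: H(jω) = jωL/(R + jωL).
Step 3 — Numerator jωL = j·80.8; denominator R + jωL = 81.6 + j80.8.
Step 4 — H = 0.4951 + j0.5.
Step 5 — Magnitude: |H| = 0.7036 (-3.1 dB); phase: φ = 45.3°.

|H| = 0.7036 (-3.1 dB), φ = 45.3°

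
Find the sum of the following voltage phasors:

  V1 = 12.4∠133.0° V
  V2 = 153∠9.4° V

Step 1 — Convert each phasor to rectangular form:
  V1 = 12.4·(cos(133.0°) + j·sin(133.0°)) = -8.457 + j9.069 V
  V2 = 153·(cos(9.4°) + j·sin(9.4°)) = 150.9 + j24.99 V
Step 2 — Sum components: V_total = 142.5 + j34.06 V.
Step 3 — Convert to polar: |V_total| = 146.5 V, ∠V_total = 13.4°.

V_total = 146.5∠13.4° V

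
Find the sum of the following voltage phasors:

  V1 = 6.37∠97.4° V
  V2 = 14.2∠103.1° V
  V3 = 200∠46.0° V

Step 1 — Convert each phasor to rectangular form:
  V1 = 6.37·(cos(97.4°) + j·sin(97.4°)) = -0.8204 + j6.317 V
  V2 = 14.2·(cos(103.1°) + j·sin(103.1°)) = -3.218 + j13.83 V
  V3 = 200·(cos(46.0°) + j·sin(46.0°)) = 138.9 + j143.9 V
Step 2 — Sum components: V_total = 134.9 + j164 V.
Step 3 — Convert to polar: |V_total| = 212.4 V, ∠V_total = 50.6°.

V_total = 212.4∠50.6° V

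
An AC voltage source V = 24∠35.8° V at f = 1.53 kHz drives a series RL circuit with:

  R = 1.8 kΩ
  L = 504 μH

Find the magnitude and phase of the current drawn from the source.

Step 1 — Angular frequency: ω = 2π·f = 2π·1530 = 9613 rad/s.
Step 2 — Component impedances:
  R: Z = R = 1800 Ω
  L: Z = jωL = j·9613·0.000504 = 0 + j4.845 Ω
Step 3 — Series combination: Z_total = R + L = 1800 + j4.845 Ω = 1800∠0.2° Ω.
Step 4 — Source phasor: V = 24∠35.8° V = 19.47 + j14.04 V.
Step 5 — Ohm's law: I = V / Z_total = (19.47 + j14.04) / (1800 + j4.845) = 0.01084 + j0.00777 A.
Step 6 — Convert to polar: |I| = 0.01333 A, ∠I = 35.6°.

I = 0.01333∠35.6° A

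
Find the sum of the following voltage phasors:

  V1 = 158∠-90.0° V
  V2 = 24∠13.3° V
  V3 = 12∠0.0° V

Step 1 — Convert each phasor to rectangular form:
  V1 = 158·(cos(-90.0°) + j·sin(-90.0°)) = 0 - j158 V
  V2 = 24·(cos(13.3°) + j·sin(13.3°)) = 23.36 + j5.521 V
  V3 = 12·(cos(0.0°) + j·sin(0.0°)) = 12 V
Step 2 — Sum components: V_total = 35.36 - j152.5 V.
Step 3 — Convert to polar: |V_total| = 156.5 V, ∠V_total = -76.9°.

V_total = 156.5∠-76.9° V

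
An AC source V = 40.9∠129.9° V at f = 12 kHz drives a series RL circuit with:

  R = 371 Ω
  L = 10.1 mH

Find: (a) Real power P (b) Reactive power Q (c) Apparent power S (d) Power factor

Step 1 — Angular frequency: ω = 2π·f = 2π·1.2e+04 = 7.54e+04 rad/s.
Step 2 — Component impedances:
  R: Z = R = 371 Ω
  L: Z = jωL = j·7.54e+04·0.0101 = 0 + j761.5 Ω
Step 3 — Series combination: Z_total = R + L = 371 + j761.5 Ω = 847.1∠64.0° Ω.
Step 4 — Source phasor: V = 40.9∠129.9° V = -26.24 + j31.38 V.
Step 5 — Current: I = V / Z = 0.01974 + j0.04407 A = 0.04828∠65.9° A.
Step 6 — Complex power: S = V·I* = 0.8649 + j1.775 VA.
Step 7 — Real power: P = Re(S) = 0.8649 W.
Step 8 — Reactive power: Q = Im(S) = 1.775 VAR.
Step 9 — Apparent power: |S| = 1.975 VA.
Step 10 — Power factor: PF = P/|S| = 0.438 (lagging).

(a) P = 0.8649 W  (b) Q = 1.775 VAR  (c) S = 1.975 VA  (d) PF = 0.438 (lagging)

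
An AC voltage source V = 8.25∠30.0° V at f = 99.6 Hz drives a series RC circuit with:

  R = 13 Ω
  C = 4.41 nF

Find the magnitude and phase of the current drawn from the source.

Step 1 — Angular frequency: ω = 2π·f = 2π·99.6 = 625.8 rad/s.
Step 2 — Component impedances:
  R: Z = R = 13 Ω
  C: Z = 1/(jωC) = -j/(ω·C) = 0 - j3.623e+05 Ω
Step 3 — Series combination: Z_total = R + C = 13 - j3.623e+05 Ω = 3.623e+05∠-90.0° Ω.
Step 4 — Source phasor: V = 8.25∠30.0° V = 7.145 + j4.125 V.
Step 5 — Ohm's law: I = V / Z_total = (7.145 + j4.125) / (13 - j3.623e+05) = -1.138e-05 + j1.972e-05 A.
Step 6 — Convert to polar: |I| = 2.277e-05 A, ∠I = 120.0°.

I = 2.277e-05∠120.0° A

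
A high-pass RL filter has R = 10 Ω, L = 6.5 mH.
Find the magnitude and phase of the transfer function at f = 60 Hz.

Step 1 — Angular frequency: ω = 2π·60 = 377 rad/s.
Step 2 — Transfer function: H(jω) = jωL/(R + jωL).
Step 3 — Numerator jωL = j·2.45; denominator R + jωL = 10 + j2.45.
Step 4 — H = 0.05665 + j0.2312.
Step 5 — Magnitude: |H| = 0.238 (-12.5 dB); phase: φ = 76.2°.

|H| = 0.238 (-12.5 dB), φ = 76.2°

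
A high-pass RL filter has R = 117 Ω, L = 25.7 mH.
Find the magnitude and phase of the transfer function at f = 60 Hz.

Step 1 — Angular frequency: ω = 2π·60 = 377 rad/s.
Step 2 — Transfer function: H(jω) = jωL/(R + jωL).
Step 3 — Numerator jωL = j·9.689; denominator R + jωL = 117 + j9.689.
Step 4 — H = 0.006811 + j0.08225.
Step 5 — Magnitude: |H| = 0.08253 (-21.7 dB); phase: φ = 85.3°.

|H| = 0.08253 (-21.7 dB), φ = 85.3°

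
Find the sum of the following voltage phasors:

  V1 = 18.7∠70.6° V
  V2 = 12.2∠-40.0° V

Step 1 — Convert each phasor to rectangular form:
  V1 = 18.7·(cos(70.6°) + j·sin(70.6°)) = 6.211 + j17.64 V
  V2 = 12.2·(cos(-40.0°) + j·sin(-40.0°)) = 9.346 - j7.842 V
Step 2 — Sum components: V_total = 15.56 + j9.796 V.
Step 3 — Convert to polar: |V_total| = 18.38 V, ∠V_total = 32.2°.

V_total = 18.38∠32.2° V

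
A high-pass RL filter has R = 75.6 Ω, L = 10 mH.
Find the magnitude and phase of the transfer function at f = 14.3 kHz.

Step 1 — Angular frequency: ω = 2π·1.43e+04 = 8.985e+04 rad/s.
Step 2 — Transfer function: H(jω) = jωL/(R + jωL).
Step 3 — Numerator jωL = j·898.5; denominator R + jωL = 75.6 + j898.5.
Step 4 — H = 0.993 + j0.08355.
Step 5 — Magnitude: |H| = 0.9965 (-0.0 dB); phase: φ = 4.8°.

|H| = 0.9965 (-0.0 dB), φ = 4.8°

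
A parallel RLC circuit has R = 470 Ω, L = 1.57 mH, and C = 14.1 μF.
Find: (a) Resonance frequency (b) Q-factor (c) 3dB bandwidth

Step 1 — Resonance: ω₀ = 1/√(LC) = 1/√(0.00157·1.41e-05) = 6721 rad/s.
Step 2 — f₀ = ω₀/(2π) = 1070 Hz.
Step 3 — Parallel Q: Q = R/(ω₀L) = 470/(6721·0.00157) = 44.54.
Step 4 — Bandwidth: Δω = ω₀/Q = 150.9 rad/s; BW = Δω/(2π) = 24.02 Hz.

(a) f₀ = 1070 Hz  (b) Q = 44.54  (c) BW = 24.02 Hz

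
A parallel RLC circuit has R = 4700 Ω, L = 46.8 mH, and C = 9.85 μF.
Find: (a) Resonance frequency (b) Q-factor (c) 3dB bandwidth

Step 1 — Resonance: ω₀ = 1/√(LC) = 1/√(0.0468·9.85e-06) = 1473 rad/s.
Step 2 — f₀ = ω₀/(2π) = 234.4 Hz.
Step 3 — Parallel Q: Q = R/(ω₀L) = 4700/(1473·0.0468) = 68.19.
Step 4 — Bandwidth: Δω = ω₀/Q = 21.6 rad/s; BW = Δω/(2π) = 3.438 Hz.

(a) f₀ = 234.4 Hz  (b) Q = 68.19  (c) BW = 3.438 Hz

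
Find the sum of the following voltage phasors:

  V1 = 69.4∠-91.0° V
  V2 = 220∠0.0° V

Step 1 — Convert each phasor to rectangular form:
  V1 = 69.4·(cos(-91.0°) + j·sin(-91.0°)) = -1.211 - j69.39 V
  V2 = 220·(cos(0.0°) + j·sin(0.0°)) = 220 V
Step 2 — Sum components: V_total = 218.8 - j69.39 V.
Step 3 — Convert to polar: |V_total| = 229.5 V, ∠V_total = -17.6°.

V_total = 229.5∠-17.6° V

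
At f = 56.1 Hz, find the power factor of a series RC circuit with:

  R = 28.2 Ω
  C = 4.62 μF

Step 1 — Angular frequency: ω = 2π·f = 2π·56.1 = 352.5 rad/s.
Step 2 — Component impedances:
  R: Z = R = 28.2 Ω
  C: Z = 1/(jωC) = -j/(ω·C) = 0 - j614.1 Ω
Step 3 — Series combination: Z_total = R + C = 28.2 - j614.1 Ω = 614.7∠-87.4° Ω.
Step 4 — Power factor: PF = cos(φ) = Re(Z)/|Z| = 28.2/614.7 = 0.04588.
Step 5 — Type: Im(Z) = -614.1 ⇒ leading (phase φ = -87.4°).

PF = 0.04588 (leading, φ = -87.4°)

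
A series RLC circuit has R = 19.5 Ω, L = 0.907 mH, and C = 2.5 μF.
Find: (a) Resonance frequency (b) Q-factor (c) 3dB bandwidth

Step 1 — Resonance condition Im(Z)=0 gives ω₀ = 1/√(LC).
Step 2 — ω₀ = 1/√(0.000907·2.5e-06) = 2.1e+04 rad/s.
Step 3 — f₀ = ω₀/(2π) = 3342 Hz.
Step 4 — Series Q: Q = ω₀L/R = 2.1e+04·0.000907/19.5 = 0.9768.
Step 5 — 3dB bandwidth: Δω = ω₀/Q = 2.15e+04 rad/s; BW = Δω/(2π) = 3422 Hz.

(a) f₀ = 3342 Hz  (b) Q = 0.9768  (c) BW = 3422 Hz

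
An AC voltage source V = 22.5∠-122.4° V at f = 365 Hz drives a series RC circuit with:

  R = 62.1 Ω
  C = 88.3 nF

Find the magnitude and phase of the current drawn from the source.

Step 1 — Angular frequency: ω = 2π·f = 2π·365 = 2293 rad/s.
Step 2 — Component impedances:
  R: Z = R = 62.1 Ω
  C: Z = 1/(jωC) = -j/(ω·C) = 0 - j4938 Ω
Step 3 — Series combination: Z_total = R + C = 62.1 - j4938 Ω = 4939∠-89.3° Ω.
Step 4 — Source phasor: V = 22.5∠-122.4° V = -12.06 - j19 V.
Step 5 — Ohm's law: I = V / Z_total = (-12.06 - j19) / (62.1 - j4938) = 0.003816 - j0.002489 A.
Step 6 — Convert to polar: |I| = 0.004556 A, ∠I = -33.1°.

I = 0.004556∠-33.1° A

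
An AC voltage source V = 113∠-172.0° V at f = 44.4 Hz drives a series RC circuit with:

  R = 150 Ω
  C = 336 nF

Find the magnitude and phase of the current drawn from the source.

Step 1 — Angular frequency: ω = 2π·f = 2π·44.4 = 279 rad/s.
Step 2 — Component impedances:
  R: Z = R = 150 Ω
  C: Z = 1/(jωC) = -j/(ω·C) = 0 - j1.067e+04 Ω
Step 3 — Series combination: Z_total = R + C = 150 - j1.067e+04 Ω = 1.067e+04∠-89.2° Ω.
Step 4 — Source phasor: V = 113∠-172.0° V = -111.9 - j15.73 V.
Step 5 — Ohm's law: I = V / Z_total = (-111.9 - j15.73) / (150 - j1.067e+04) = 0.001326 - j0.01051 A.
Step 6 — Convert to polar: |I| = 0.01059 A, ∠I = -82.8°.

I = 0.01059∠-82.8° A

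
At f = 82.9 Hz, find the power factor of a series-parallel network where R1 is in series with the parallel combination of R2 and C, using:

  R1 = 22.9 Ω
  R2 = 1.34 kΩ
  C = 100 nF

Step 1 — Angular frequency: ω = 2π·f = 2π·82.9 = 520.9 rad/s.
Step 2 — Component impedances:
  R1: Z = R = 22.9 Ω
  R2: Z = R = 1340 Ω
  C: Z = 1/(jωC) = -j/(ω·C) = 0 - j1.92e+04 Ω
Step 3 — Parallel branch: R2 || C = 1/(1/R2 + 1/C) = 1334 - j93.08 Ω.
Step 4 — Series with R1: Z_total = R1 + (R2 || C) = 1356 - j93.08 Ω = 1360∠-3.9° Ω.
Step 5 — Power factor: PF = cos(φ) = Re(Z)/|Z| = 1356.4/1359.59 = 0.9977.
Step 6 — Type: Im(Z) = -93.08 ⇒ leading (phase φ = -3.9°).

PF = 0.9977 (leading, φ = -3.9°)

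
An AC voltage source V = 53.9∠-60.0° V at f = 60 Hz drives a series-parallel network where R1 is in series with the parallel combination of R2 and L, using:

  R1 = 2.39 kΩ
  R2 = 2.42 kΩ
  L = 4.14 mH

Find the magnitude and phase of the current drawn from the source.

Step 1 — Angular frequency: ω = 2π·f = 2π·60 = 377 rad/s.
Step 2 — Component impedances:
  R1: Z = R = 2390 Ω
  R2: Z = R = 2420 Ω
  L: Z = jωL = j·377·0.00414 = 0 + j1.561 Ω
Step 3 — Parallel branch: R2 || L = 1/(1/R2 + 1/L) = 0.001007 + j1.561 Ω.
Step 4 — Series with R1: Z_total = R1 + (R2 || L) = 2390 + j1.561 Ω = 2390∠0.0° Ω.
Step 5 — Source phasor: V = 53.9∠-60.0° V = 26.95 - j46.68 V.
Step 6 — Ohm's law: I = V / Z_total = (26.95 - j46.68) / (2390 + j1.561) = 0.01126 - j0.01954 A.
Step 7 — Convert to polar: |I| = 0.02255 A, ∠I = -60.0°.

I = 0.02255∠-60.0° A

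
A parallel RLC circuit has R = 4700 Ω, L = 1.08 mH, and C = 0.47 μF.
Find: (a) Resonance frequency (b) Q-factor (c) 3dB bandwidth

Step 1 — Resonance: ω₀ = 1/√(LC) = 1/√(0.00108·4.7e-07) = 4.439e+04 rad/s.
Step 2 — f₀ = ω₀/(2π) = 7064 Hz.
Step 3 — Parallel Q: Q = R/(ω₀L) = 4700/(4.439e+04·0.00108) = 98.05.
Step 4 — Bandwidth: Δω = ω₀/Q = 452.7 rad/s; BW = Δω/(2π) = 72.05 Hz.

(a) f₀ = 7064 Hz  (b) Q = 98.05  (c) BW = 72.05 Hz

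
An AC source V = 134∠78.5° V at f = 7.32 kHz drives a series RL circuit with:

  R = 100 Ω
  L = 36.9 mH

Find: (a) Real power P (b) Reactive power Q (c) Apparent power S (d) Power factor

Step 1 — Angular frequency: ω = 2π·f = 2π·7320 = 4.599e+04 rad/s.
Step 2 — Component impedances:
  R: Z = R = 100 Ω
  L: Z = jωL = j·4.599e+04·0.0369 = 0 + j1697 Ω
Step 3 — Series combination: Z_total = R + L = 100 + j1697 Ω = 1700∠86.6° Ω.
Step 4 — Source phasor: V = 134∠78.5° V = 26.72 + j131.3 V.
Step 5 — Current: I = V / Z = 0.07803 - j0.01114 A = 0.07882∠-8.1° A.
Step 6 — Complex power: S = V·I* = 0.6213 + j10.54 VA.
Step 7 — Real power: P = Re(S) = 0.6213 W.
Step 8 — Reactive power: Q = Im(S) = 10.54 VAR.
Step 9 — Apparent power: |S| = 10.56 VA.
Step 10 — Power factor: PF = P/|S| = 0.05882 (lagging).

(a) P = 0.6213 W  (b) Q = 10.54 VAR  (c) S = 10.56 VA  (d) PF = 0.05882 (lagging)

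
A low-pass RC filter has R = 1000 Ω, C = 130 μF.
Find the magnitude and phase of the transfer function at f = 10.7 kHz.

Step 1 — Angular frequency: ω = 2π·1.07e+04 = 6.723e+04 rad/s.
Step 2 — Transfer function: H(jω) = 1/(1 + jωRC).
Step 3 — Denominator: 1 + jωRC = 1 + j·6.723e+04·1000·0.00013 = 1 + j8740.
Step 4 — H = 1.309e-08 - j0.0001144.
Step 5 — Magnitude: |H| = 0.0001144 (-78.8 dB); phase: φ = -90.0°.

|H| = 0.0001144 (-78.8 dB), φ = -90.0°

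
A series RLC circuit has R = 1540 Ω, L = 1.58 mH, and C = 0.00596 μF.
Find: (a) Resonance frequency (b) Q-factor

Step 1 — Resonance condition Im(Z)=0 gives ω₀ = 1/√(LC).
Step 2 — ω₀ = 1/√(0.00158·5.96e-09) = 3.259e+05 rad/s.
Step 3 — f₀ = ω₀/(2π) = 5.186e+04 Hz.
Step 4 — Series Q: Q = ω₀L/R = 3.259e+05·0.00158/1540 = 0.3343.

(a) f₀ = 5.186e+04 Hz  (b) Q = 0.3343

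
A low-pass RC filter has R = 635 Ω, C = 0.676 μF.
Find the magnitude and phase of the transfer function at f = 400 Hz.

Step 1 — Angular frequency: ω = 2π·400 = 2513 rad/s.
Step 2 — Transfer function: H(jω) = 1/(1 + jωRC).
Step 3 — Denominator: 1 + jωRC = 1 + j·2513·635·6.76e-07 = 1 + j1.079.
Step 4 — H = 0.4621 - j0.4986.
Step 5 — Magnitude: |H| = 0.6798 (-3.4 dB); phase: φ = -47.2°.

|H| = 0.6798 (-3.4 dB), φ = -47.2°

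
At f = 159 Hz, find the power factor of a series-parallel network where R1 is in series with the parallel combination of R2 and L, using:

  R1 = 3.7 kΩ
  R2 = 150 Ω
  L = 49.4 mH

Step 1 — Angular frequency: ω = 2π·f = 2π·159 = 999 rad/s.
Step 2 — Component impedances:
  R1: Z = R = 3700 Ω
  R2: Z = R = 150 Ω
  L: Z = jωL = j·999·0.0494 = 0 + j49.35 Ω
Step 3 — Parallel branch: R2 || L = 1/(1/R2 + 1/L) = 14.65 + j44.53 Ω.
Step 4 — Series with R1: Z_total = R1 + (R2 || L) = 3715 + j44.53 Ω = 3715∠0.7° Ω.
Step 5 — Power factor: PF = cos(φ) = Re(Z)/|Z| = 3714.7/3714.9 = 0.9999.
Step 6 — Type: Im(Z) = 44.53 ⇒ lagging (phase φ = 0.7°).

PF = 0.9999 (lagging, φ = 0.7°)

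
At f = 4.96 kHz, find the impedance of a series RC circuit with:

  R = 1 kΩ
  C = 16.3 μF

Step 1 — Angular frequency: ω = 2π·f = 2π·4960 = 3.116e+04 rad/s.
Step 2 — Component impedances:
  R: Z = R = 1000 Ω
  C: Z = 1/(jωC) = -j/(ω·C) = 0 - j1.969 Ω
Step 3 — Series combination: Z_total = R + C = 1000 - j1.969 Ω = 1000∠-0.1° Ω.

Z = 1000 - j1.969 Ω = 1000∠-0.1° Ω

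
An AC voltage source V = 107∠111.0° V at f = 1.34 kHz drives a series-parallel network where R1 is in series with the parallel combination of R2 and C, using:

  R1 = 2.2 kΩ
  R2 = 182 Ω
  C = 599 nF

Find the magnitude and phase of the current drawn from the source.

Step 1 — Angular frequency: ω = 2π·f = 2π·1340 = 8419 rad/s.
Step 2 — Component impedances:
  R1: Z = R = 2200 Ω
  R2: Z = R = 182 Ω
  C: Z = 1/(jωC) = -j/(ω·C) = 0 - j198.3 Ω
Step 3 — Parallel branch: R2 || C = 1/(1/R2 + 1/C) = 98.78 - j90.67 Ω.
Step 4 — Series with R1: Z_total = R1 + (R2 || C) = 2299 - j90.67 Ω = 2301∠-2.3° Ω.
Step 5 — Source phasor: V = 107∠111.0° V = -38.35 + j99.89 V.
Step 6 — Ohm's law: I = V / Z_total = (-38.35 + j99.89) / (2299 - j90.67) = -0.01837 + j0.04273 A.
Step 7 — Convert to polar: |I| = 0.04651 A, ∠I = 113.3°.

I = 0.04651∠113.3° A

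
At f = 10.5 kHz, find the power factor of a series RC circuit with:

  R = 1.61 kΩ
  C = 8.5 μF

Step 1 — Angular frequency: ω = 2π·f = 2π·1.05e+04 = 6.597e+04 rad/s.
Step 2 — Component impedances:
  R: Z = R = 1610 Ω
  C: Z = 1/(jωC) = -j/(ω·C) = 0 - j1.783 Ω
Step 3 — Series combination: Z_total = R + C = 1610 - j1.783 Ω = 1610∠-0.1° Ω.
Step 4 — Power factor: PF = cos(φ) = Re(Z)/|Z| = 1610/1610 = 1.
Step 5 — Type: Im(Z) = -1.783 ⇒ leading (phase φ = -0.1°).

PF = 1 (leading, φ = -0.1°)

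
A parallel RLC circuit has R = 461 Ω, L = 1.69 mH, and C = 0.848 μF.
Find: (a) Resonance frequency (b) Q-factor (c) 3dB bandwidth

Step 1 — Resonance: ω₀ = 1/√(LC) = 1/√(0.00169·8.48e-07) = 2.642e+04 rad/s.
Step 2 — f₀ = ω₀/(2π) = 4204 Hz.
Step 3 — Parallel Q: Q = R/(ω₀L) = 461/(2.642e+04·0.00169) = 10.33.
Step 4 — Bandwidth: Δω = ω₀/Q = 2558 rad/s; BW = Δω/(2π) = 407.1 Hz.

(a) f₀ = 4204 Hz  (b) Q = 10.33  (c) BW = 407.1 Hz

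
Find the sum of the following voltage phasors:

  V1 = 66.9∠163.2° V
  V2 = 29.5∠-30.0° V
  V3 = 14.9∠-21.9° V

Step 1 — Convert each phasor to rectangular form:
  V1 = 66.9·(cos(163.2°) + j·sin(163.2°)) = -64.04 + j19.34 V
  V2 = 29.5·(cos(-30.0°) + j·sin(-30.0°)) = 25.55 - j14.75 V
  V3 = 14.9·(cos(-21.9°) + j·sin(-21.9°)) = 13.82 - j5.558 V
Step 2 — Sum components: V_total = -24.67 - j0.9713 V.
Step 3 — Convert to polar: |V_total| = 24.69 V, ∠V_total = -177.7°.

V_total = 24.69∠-177.7° V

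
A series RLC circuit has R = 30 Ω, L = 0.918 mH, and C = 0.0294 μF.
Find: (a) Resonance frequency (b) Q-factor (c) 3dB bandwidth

Step 1 — Resonance condition Im(Z)=0 gives ω₀ = 1/√(LC).
Step 2 — ω₀ = 1/√(0.000918·2.94e-08) = 1.925e+05 rad/s.
Step 3 — f₀ = ω₀/(2π) = 3.064e+04 Hz.
Step 4 — Series Q: Q = ω₀L/R = 1.925e+05·0.000918/30 = 5.89.
Step 5 — 3dB bandwidth: Δω = ω₀/Q = 3.268e+04 rad/s; BW = Δω/(2π) = 5201 Hz.

(a) f₀ = 3.064e+04 Hz  (b) Q = 5.89  (c) BW = 5201 Hz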